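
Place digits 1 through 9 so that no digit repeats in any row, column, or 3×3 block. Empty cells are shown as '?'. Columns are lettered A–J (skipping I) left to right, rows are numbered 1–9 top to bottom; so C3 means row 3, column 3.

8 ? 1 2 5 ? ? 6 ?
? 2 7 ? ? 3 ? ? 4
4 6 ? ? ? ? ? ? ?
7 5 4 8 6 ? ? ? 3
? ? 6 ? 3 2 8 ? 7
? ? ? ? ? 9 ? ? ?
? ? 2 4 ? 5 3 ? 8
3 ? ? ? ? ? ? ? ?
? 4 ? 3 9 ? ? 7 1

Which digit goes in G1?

J1 = 9 (sole candidate).
F4 = 1 (sole candidate).
D5 = 5 (sole candidate).
D6 = 7 (sole candidate).
E6 = 4 (sole candidate).
H7 = 9 (sole candidate).
B1 = 3 (sole candidate).
G1 = 7: row 1 has {1,2,3,5,6,8,9}; col 7 has {3,8}; box has {4,6,9} → only 7 remains.

7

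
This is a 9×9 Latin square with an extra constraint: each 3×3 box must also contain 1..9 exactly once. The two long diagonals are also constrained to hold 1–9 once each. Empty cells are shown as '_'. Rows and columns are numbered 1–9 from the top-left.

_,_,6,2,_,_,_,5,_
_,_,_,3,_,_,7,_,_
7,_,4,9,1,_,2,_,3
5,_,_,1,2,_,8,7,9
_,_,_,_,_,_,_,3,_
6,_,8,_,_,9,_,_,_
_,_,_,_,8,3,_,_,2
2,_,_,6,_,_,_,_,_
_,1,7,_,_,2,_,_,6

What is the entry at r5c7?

6

r4c3 = 3: row 4 has {1,2,5,7,8,9}; col 3 has {4,6,7,8}; box has {5,6,8} → only 3 remains.
r7c7 = 5: row 7 has {2,3,8}; col 7 has {2,7,8}; box has {2,6}; main diagonal has {1,4,6,9} → only 5 remains.
r8c8 = 8: row 8 has {2,6}; col 8 has {3,5,7}; box has {2,5,6}; main diagonal has {1,4,5,6,9} → only 8 remains.
r1c1 = 3: row 1 has {2,5,6}; col 1 has {2,5,6,7}; box has {4,6,7}; main diagonal has {1,4,5,6,8,9} → only 3 remains.
r2c2 = 2: row 2 has {3,7}; col 2 has {1}; box has {3,4,6,7}; main diagonal has {1,3,4,5,6,8,9} → only 2 remains.
r3c8 = 6: row 3 has {1,2,3,4,7,9}; col 8 has {3,5,7,8}; box has {2,3,5,7} → only 6 remains.
r4c2 = 4: row 4 has {1,2,3,5,7,8,9}; col 2 has {1,2}; box has {3,5,6,8} → only 4 remains.
r4c6 = 6: row 4 has {1,2,3,4,5,7,8,9}; col 6 has {2,3,9}; box has {1,2,9}; anti-diagonal has {2} → only 6 remains.
r5c5 = 7: row 5 has {3}; col 5 has {1,2,8}; box has {1,2,6,9}; main diagonal has {1,2,3,4,5,6,8,9}; anti-diagonal has {2,6} → only 7 remains.
r6c2 = 7: row 6 has {6,8,9}; col 2 has {1,2,4}; box has {3,4,5,6,8} → only 7 remains.
r7c3 = 9: row 7 has {2,3,5,8}; col 3 has {3,4,6,7,8}; box has {1,2,7}; anti-diagonal has {2,6,7} → only 9 remains.
r8c3 = 5: row 8 has {2,6,8}; col 3 has {3,4,6,7,8,9}; box has {1,2,7,9} → only 5 remains.
r1c5 = 4: row 1 has {2,3,5,6}; col 5 has {1,2,7,8}; box has {1,2,3,9} → only 4 remains.
r2c3 = 1: row 2 has {2,3,7}; col 3 has {3,4,5,6,7,8,9}; box has {2,3,4,6,7} → only 1 remains.
r2c8 = 4: row 2 has {1,2,3,7}; col 8 has {3,5,6,7,8}; box has {2,3,5,6,7}; anti-diagonal has {2,6,7,9} → only 4 remains.
r2c9 = 8: row 2 has {1,2,3,4,7}; col 9 has {2,3,6,9}; box has {2,3,4,5,6,7} → only 8 remains.
r5c2 = 9: row 5 has {3,7}; col 2 has {1,2,4,7}; box has {3,4,5,6,7,8} → only 9 remains.
r5c3 = 2: row 5 has {3,7,9}; col 3 has {1,3,4,5,6,7,8,9}; box has {3,4,5,6,7,8,9} → only 2 remains.
r6c4 = 5: row 6 has {6,7,8,9}; col 4 has {1,2,3,6,9}; box has {1,2,6,7,9}; anti-diagonal has {2,4,6,7,9} → only 5 remains.
r6c5 = 3: row 6 has {5,6,7,8,9}; col 5 has {1,2,4,7,8}; box has {1,2,5,6,7,9} → only 3 remains.
r7c1 = 4: row 7 has {2,3,5,8,9}; col 1 has {2,3,5,6,7}; box has {1,2,5,7,9} → only 4 remains.
r7c2 = 6: row 7 has {2,3,4,5,8,9}; col 2 has {1,2,4,7,9}; box has {1,2,4,5,7,9} → only 6 remains.
r7c4 = 7: row 7 has {2,3,4,5,6,8,9}; col 4 has {1,2,3,5,6,9}; box has {2,3,6,8} → only 7 remains.
r7c8 = 1: row 7 has {2,3,4,5,6,7,8,9}; col 8 has {3,4,5,6,7,8}; box has {2,5,6,8} → only 1 remains.
r8c2 = 3: row 8 has {2,5,6,8}; col 2 has {1,2,4,6,7,9}; box has {1,2,4,5,6,7,9}; anti-diagonal has {2,4,5,6,7,9} → only 3 remains.
r8c5 = 9: row 8 has {2,3,5,6,8}; col 5 has {1,2,3,4,7,8}; box has {2,3,6,7,8} → only 9 remains.
r8c7 = 4: row 8 has {2,3,5,6,8,9}; col 7 has {2,5,7,8}; box has {1,2,5,6,8} → only 4 remains.
r8c9 = 7: row 8 has {2,3,4,5,6,8,9}; col 9 has {2,3,6,8,9}; box has {1,2,4,5,6,8} → only 7 remains.
r9c1 = 8: row 9 has {1,2,6,7}; col 1 has {2,3,4,5,6,7}; box has {1,2,3,4,5,6,7,9}; anti-diagonal has {2,3,4,5,6,7,9} → only 8 remains.
r9c4 = 4: row 9 has {1,2,6,7,8}; col 4 has {1,2,3,5,6,7,9}; box has {2,3,6,7,8,9} → only 4 remains.
r9c5 = 5: row 9 has {1,2,4,6,7,8}; col 5 has {1,2,3,4,7,8,9}; box has {2,3,4,6,7,8,9} → only 5 remains.
r9c8 = 9: row 9 has {1,2,4,5,6,7,8}; col 8 has {1,3,4,5,6,7,8}; box has {1,2,4,5,6,7,8} → only 9 remains.
r1c2 = 8: row 1 has {2,3,4,5,6}; col 2 has {1,2,3,4,6,7,9}; box has {1,2,3,4,6,7} → only 8 remains.
r1c6 = 7: row 1 has {2,3,4,5,6,8}; col 6 has {2,3,6,9}; box has {1,2,3,4,9} → only 7 remains.
r1c9 = 1: row 1 has {2,3,4,5,6,7,8}; col 9 has {2,3,6,7,8,9}; box has {2,3,4,5,6,7,8}; anti-diagonal has {2,3,4,5,6,7,8,9} → only 1 remains.
r2c1 = 9: row 2 has {1,2,3,4,7,8}; col 1 has {2,3,4,5,6,7,8}; box has {1,2,3,4,6,7,8} → only 9 remains.
r2c5 = 6: row 2 has {1,2,3,4,7,8,9}; col 5 has {1,2,3,4,5,7,8,9}; box has {1,2,3,4,7,9} → only 6 remains.
r2c6 = 5: row 2 has {1,2,3,4,6,7,8,9}; col 6 has {2,3,6,7,9}; box has {1,2,3,4,6,7,9} → only 5 remains.
r3c2 = 5: row 3 has {1,2,3,4,6,7,9}; col 2 has {1,2,3,4,6,7,8,9}; box has {1,2,3,4,6,7,8,9} → only 5 remains.
r3c6 = 8: row 3 has {1,2,3,4,5,6,7,9}; col 6 has {2,3,5,6,7,9}; box has {1,2,3,4,5,6,7,9} → only 8 remains.
r5c1 = 1: row 5 has {2,3,7,9}; col 1 has {2,3,4,5,6,7,8,9}; box has {2,3,4,5,6,7,8,9} → only 1 remains.
r5c4 = 8: row 5 has {1,2,3,7,9}; col 4 has {1,2,3,4,5,6,7,9}; box has {1,2,3,5,6,7,9} → only 8 remains.
r5c6 = 4: row 5 has {1,2,3,7,8,9}; col 6 has {2,3,5,6,7,8,9}; box has {1,2,3,5,6,7,8,9} → only 4 remains.
r5c7 = 6: row 5 has {1,2,3,4,7,8,9}; col 7 has {2,4,5,7,8}; box has {3,7,8,9} → only 6 remains.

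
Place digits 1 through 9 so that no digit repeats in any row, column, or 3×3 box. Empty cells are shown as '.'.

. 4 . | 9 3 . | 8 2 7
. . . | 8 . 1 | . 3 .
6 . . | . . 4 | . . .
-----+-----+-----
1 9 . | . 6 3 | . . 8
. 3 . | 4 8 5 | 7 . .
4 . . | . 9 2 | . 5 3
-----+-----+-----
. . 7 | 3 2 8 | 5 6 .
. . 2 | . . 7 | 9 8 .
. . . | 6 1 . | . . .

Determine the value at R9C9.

2

R1C1 = 5 (sole candidate).
R1C3 = 1 (sole candidate).
R1C6 = 6 (sole candidate).
R2C3 = 9 (sole candidate).
R3C7 = 1 (sole candidate).
R3C8 = 9 (sole candidate).
R3C9 = 5 (sole candidate).
R4C3 = 5 (sole candidate).
R4C4 = 7 (sole candidate).
R4C8 = 4 (sole candidate).
R5C1 = 2 (sole candidate).
R5C3 = 6 (sole candidate).
R5C8 = 1 (sole candidate).
R5C9 = 9 (sole candidate).
R6C3 = 8 (sole candidate).
R6C4 = 1 (sole candidate).
R6C7 = 6 (sole candidate).
R7C1 = 9 (sole candidate).
R7C2 = 1 (sole candidate).
R7C9 = 4 (sole candidate).
R8C1 = 3 (sole candidate).
R8C4 = 5 (sole candidate).
R8C5 = 4 (sole candidate).
R8C9 = 1 (sole candidate).
R9C1 = 8 (sole candidate).
R9C2 = 5 (sole candidate).
R9C3 = 4 (sole candidate).
R9C6 = 9 (sole candidate).
R9C8 = 7 (sole candidate).
R9C9 = 2: row 9 has {1,4,5,6,7,8,9}; col 9 has {1,3,4,5,7,8,9}; box has {1,4,5,6,7,8,9} → only 2 remains.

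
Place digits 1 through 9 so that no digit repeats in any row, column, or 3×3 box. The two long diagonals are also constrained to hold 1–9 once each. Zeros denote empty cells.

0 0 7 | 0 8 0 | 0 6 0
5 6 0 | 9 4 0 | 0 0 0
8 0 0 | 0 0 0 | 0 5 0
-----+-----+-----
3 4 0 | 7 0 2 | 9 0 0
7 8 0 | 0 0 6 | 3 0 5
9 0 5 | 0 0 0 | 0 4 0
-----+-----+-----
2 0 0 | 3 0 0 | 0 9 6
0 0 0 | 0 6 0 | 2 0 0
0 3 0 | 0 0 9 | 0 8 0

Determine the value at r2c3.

3

r4c8 = 1: row 4 has {2,3,4,7,9}; col 8 has {4,5,6,8,9}; box has {3,4,5,9} → only 1 remains.
r4c9 = 8: row 4 has {1,2,3,4,7,9}; col 9 has {5,6}; box has {1,3,4,5,9} → only 8 remains.
r5c8 = 2: row 5 has {3,5,6,7,8}; col 8 has {1,4,5,6,8,9}; box has {1,3,4,5,8,9} → only 2 remains.
r6c9 = 7: row 6 has {4,5,9}; col 9 has {5,6,8}; box has {1,2,3,4,5,8,9} → only 7 remains.
r8c8 = 3: row 8 has {2,6}; col 8 has {1,2,4,5,6,8,9}; box has {2,6,8,9}; main diagonal has {6,7} → only 3 remains.
r2c8 = 7: row 2 has {4,5,6,9}; col 8 has {1,2,3,4,5,6,8,9}; box has {5,6}; anti-diagonal has {2} → only 7 remains.
r4c3 = 6: row 4 has {1,2,3,4,7,8,9}; col 3 has {5,7}; box has {3,4,5,7,8,9} → only 6 remains.
r4c5 = 5: row 4 has {1,2,3,4,6,7,8,9}; col 5 has {4,6,8}; box has {2,6,7} → only 5 remains.
r5c3 = 1: row 5 has {2,3,5,6,7,8}; col 3 has {5,6,7}; box has {3,4,5,6,7,8,9} → only 1 remains.
r5c4 = 4: row 5 has {1,2,3,5,6,7,8}; col 4 has {3,7,9}; box has {2,5,6,7} → only 4 remains.
r5c5 = 9: row 5 has {1,2,3,4,5,6,7,8}; col 5 has {4,5,6,8}; box has {2,4,5,6,7}; main diagonal has {3,6,7}; anti-diagonal has {2,7} → only 9 remains.
r6c2 = 2: row 6 has {4,5,7,9}; col 2 has {3,4,6,8}; box has {1,3,4,5,6,7,8,9} → only 2 remains.
r6c7 = 6: row 6 has {2,4,5,7,9}; col 7 has {2,3,9}; box has {1,2,3,4,5,7,8,9} → only 6 remains.
r9c3 = 4: row 9 has {3,8,9}; col 3 has {1,5,6,7}; box has {2,3} → only 4 remains.
r9c9 = 1: row 9 has {3,4,8,9}; col 9 has {5,6,7,8}; box has {2,3,6,8,9}; main diagonal has {3,6,7,9} → only 1 remains.
r1c1 = 4: row 1 has {6,7,8}; col 1 has {2,3,5,7,8,9}; box has {5,6,7,8}; main diagonal has {1,3,6,7,9} → only 4 remains.
r1c7 = 1: row 1 has {4,6,7,8}; col 7 has {2,3,6,9}; box has {5,6,7} → only 1 remains.
r1c9 = 3: row 1 has {1,4,6,7,8}; col 9 has {1,5,6,7,8}; box has {1,5,6,7}; anti-diagonal has {2,7,9} → only 3 remains.
r2c7 = 8: row 2 has {4,5,6,7,9}; col 7 has {1,2,3,6,9}; box has {1,3,5,6,7} → only 8 remains.
r2c9 = 2: row 2 has {4,5,6,7,8,9}; col 9 has {1,3,5,6,7,8}; box has {1,3,5,6,7,8} → only 2 remains.
r3c3 = 2: row 3 has {5,8}; col 3 has {1,4,5,6,7}; box has {4,5,6,7,8}; main diagonal has {1,3,4,6,7,9} → only 2 remains.
r3c7 = 4: row 3 has {2,5,8}; col 7 has {1,2,3,6,8,9}; box has {1,2,3,5,6,7,8}; anti-diagonal has {2,3,7,9} → only 4 remains.
r3c9 = 9: row 3 has {2,4,5,8}; col 9 has {1,2,3,5,6,7,8}; box has {1,2,3,4,5,6,7,8} → only 9 remains.
r6c6 = 8: row 6 has {2,4,5,6,7,9}; col 6 has {2,6,9}; box has {2,4,5,6,7,9}; main diagonal has {1,2,3,4,6,7,9} → only 8 remains.
r7c3 = 8: row 7 has {2,3,6,9}; col 3 has {1,2,4,5,6,7}; box has {2,3,4}; anti-diagonal has {2,3,4,7,9} → only 8 remains.
r7c7 = 5: row 7 has {2,3,6,8,9}; col 7 has {1,2,3,4,6,8,9}; box has {1,2,3,6,8,9}; main diagonal has {1,2,3,4,6,7,8,9} → only 5 remains.
r8c1 = 1: row 8 has {2,3,6}; col 1 has {2,3,4,5,7,8,9}; box has {2,3,4,8} → only 1 remains.
r8c2 = 5: row 8 has {1,2,3,6}; col 2 has {2,3,4,6,8}; box has {1,2,3,4,8}; anti-diagonal has {2,3,4,7,8,9} → only 5 remains.
r8c3 = 9: row 8 has {1,2,3,5,6}; col 3 has {1,2,4,5,6,7,8}; box has {1,2,3,4,5,8} → only 9 remains.
r8c4 = 8: row 8 has {1,2,3,5,6,9}; col 4 has {3,4,7,9}; box has {3,6,9} → only 8 remains.
r8c9 = 4: row 8 has {1,2,3,5,6,8,9}; col 9 has {1,2,3,5,6,7,8,9}; box has {1,2,3,5,6,8,9} → only 4 remains.
r9c1 = 6: row 9 has {1,3,4,8,9}; col 1 has {1,2,3,4,5,7,8,9}; box has {1,2,3,4,5,8,9}; anti-diagonal has {2,3,4,5,7,8,9} → only 6 remains.
r9c7 = 7: row 9 has {1,3,4,6,8,9}; col 7 has {1,2,3,4,5,6,8,9}; box has {1,2,3,4,5,6,8,9} → only 7 remains.
r1c2 = 9: row 1 has {1,3,4,6,7,8}; col 2 has {2,3,4,5,6,8}; box has {2,4,5,6,7,8} → only 9 remains.
r1c6 = 5: row 1 has {1,3,4,6,7,8,9}; col 6 has {2,6,8,9}; box has {4,8,9} → only 5 remains.
r2c3 = 3: row 2 has {2,4,5,6,7,8,9}; col 3 has {1,2,4,5,6,7,8,9}; box has {2,4,5,6,7,8,9} → only 3 remains.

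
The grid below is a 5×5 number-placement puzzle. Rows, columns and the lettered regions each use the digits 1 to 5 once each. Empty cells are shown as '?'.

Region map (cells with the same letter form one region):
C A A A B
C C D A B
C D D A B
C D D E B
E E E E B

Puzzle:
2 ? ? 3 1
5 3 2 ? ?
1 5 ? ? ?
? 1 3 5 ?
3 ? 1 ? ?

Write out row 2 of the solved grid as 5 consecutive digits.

53214

row 1, column 2 = 4: row 1 has {1,2,3}; col 2 has {1,3,5}; region has {3} → only 4 remains.
row 1, column 3 = 5: row 1 has {1,2,3,4}; col 3 has {1,2,3}; region has {3,4} → only 5 remains.
row 2, column 4 = 1: row 2 has {2,3,5}; col 4 has {3,5}; region has {3,4,5} → only 1 remains.
row 2, column 5 = 4: row 2 has {1,2,3,5}; col 5 has {1}; region has {1} → only 4 remains.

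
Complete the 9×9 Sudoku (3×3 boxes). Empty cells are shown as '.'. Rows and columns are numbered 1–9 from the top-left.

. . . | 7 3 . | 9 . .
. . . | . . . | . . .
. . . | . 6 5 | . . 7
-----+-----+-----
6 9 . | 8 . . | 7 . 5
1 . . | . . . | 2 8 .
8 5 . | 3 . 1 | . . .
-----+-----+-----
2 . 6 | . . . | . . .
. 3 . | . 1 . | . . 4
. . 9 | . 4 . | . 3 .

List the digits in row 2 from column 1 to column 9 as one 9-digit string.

row 4, column 5 = 2: row 4 has {5,6,7,8,9}; col 5 has {1,3,4,6}; box has {1,3,8} → only 2 remains.
row 4, column 6 = 4: row 4 has {2,5,6,7,8,9}; col 6 has {1,5}; box has {1,2,3,8} → only 4 remains.
row 4, column 8 = 1: row 4 has {2,4,5,6,7,8,9}; col 8 has {3,8}; box has {2,5,7,8} → only 1 remains.
row 4, column 3 = 3: row 4 has {1,2,4,5,6,7,8,9}; col 3 has {6,9}; box has {1,5,6,8,9} → only 3 remains.
row 5, column 9 = 3: in row 5, 3 can only go here (every other open cell in that row sees a 3).
row 6, column 3 = 2: in row 6, 2 can only go here (every other open cell in that row sees a 2).
row 6, column 5 = 7: in row 6, 7 can only go here (every other open cell in that row sees a 7).
row 7, column 6 = 3: in row 7, 3 can only go here (every other open cell in that row sees a 3).
row 7, column 2 = 4: in row 7, 4 can only go here (every other open cell in that row sees a 4).
row 5, column 2 = 7: row 5 has {1,2,3,8}; col 2 has {3,4,5,9}; box has {1,2,3,5,6,8,9} → only 7 remains.
row 5, column 3 = 4: row 5 has {1,2,3,7,8}; col 3 has {2,3,6,9}; box has {1,2,3,5,6,7,8,9} → only 4 remains.
row 7, column 8 = 7: in row 7, 7 can only go here (every other open cell in that row sees a 7).
row 9, column 2 = 1: in box 7, 1 can only go here (every other open cell in that box sees a 1).
row 8, column 3 = 8: in box 7, 8 can only go here (every other open cell in that box sees an 8).
row 3, column 3 = 1: row 3 has {5,6,7}; col 3 has {2,3,4,6,8,9}; box has {} → only 1 remains.
row 1, column 3 = 5: row 1 has {3,7,9}; col 3 has {1,2,3,4,6,8,9}; box has {1} → only 5 remains.
row 2, column 3 = 7: row 2 has {}; col 3 has {1,2,3,4,5,6,8,9}; box has {1,5} → only 7 remains.
row 1, column 1 = 4: row 1 has {3,5,7,9}; col 1 has {1,2,6,8}; box has {1,5,7} → only 4 remains.
row 1, column 9 = 1: in row 1, 1 can only go here (every other open cell in that row sees a 1).
row 2, column 4 = 1: in row 2, 1 can only go here (every other open cell in that row sees a 1).
row 7, column 7 = 1: in row 7, 1 can only go here (every other open cell in that row sees a 1).
row 3, column 4 = 4: in column 4, 4 can only go here (every other open cell in that column sees a 4).
row 3, column 8 = 2: row 3 has {1,4,5,6,7}; col 8 has {1,3,7,8}; box has {1,7,9} → only 2 remains.
row 1, column 8 = 6: row 1 has {1,3,4,5,7,9}; col 8 has {1,2,3,7,8}; box has {1,2,7,9} → only 6 remains.
row 2, column 9 = 8: row 2 has {1,7}; col 9 has {1,3,4,5,7}; box has {1,2,6,7,9} → only 8 remains.
row 3, column 2 = 8: row 3 has {1,2,4,5,6,7}; col 2 has {1,3,4,5,7,9}; box has {1,4,5,7} → only 8 remains.
row 3, column 7 = 3: row 3 has {1,2,4,5,6,7,8}; col 7 has {1,2,7,9}; box has {1,2,6,7,8,9} → only 3 remains.
row 7, column 9 = 9: row 7 has {1,2,3,4,6,7}; col 9 has {1,3,4,5,7,8}; box has {1,3,4,7} → only 9 remains.
row 8, column 8 = 5: row 8 has {1,3,4,8}; col 8 has {1,2,3,6,7,8}; box has {1,3,4,7,9} → only 5 remains.
row 1, column 2 = 2: row 1 has {1,3,4,5,6,7,9}; col 2 has {1,3,4,5,7,8,9}; box has {1,4,5,7,8} → only 2 remains.
row 1, column 6 = 8: row 1 has {1,2,3,4,5,6,7,9}; col 6 has {1,3,4,5}; box has {1,3,4,5,6,7} → only 8 remains.
row 2, column 2 = 6: row 2 has {1,7,8}; col 2 has {1,2,3,4,5,7,8,9}; box has {1,2,4,5,7,8} → only 6 remains.
row 2, column 5 = 9: row 2 has {1,6,7,8}; col 5 has {1,2,3,4,6,7}; box has {1,3,4,5,6,7,8} → only 9 remains.
row 2, column 6 = 2: row 2 has {1,6,7,8,9}; col 6 has {1,3,4,5,8}; box has {1,3,4,5,6,7,8,9} → only 2 remains.
row 2, column 8 = 4: row 2 has {1,2,6,7,8,9}; col 8 has {1,2,3,5,6,7,8}; box has {1,2,3,6,7,8,9} → only 4 remains.
row 3, column 1 = 9: row 3 has {1,2,3,4,5,6,7,8}; col 1 has {1,2,4,6,8}; box has {1,2,4,5,6,7,8} → only 9 remains.
row 5, column 5 = 5: row 5 has {1,2,3,4,7,8}; col 5 has {1,2,3,4,6,7,9}; box has {1,2,3,4,7,8} → only 5 remains.
row 6, column 8 = 9: row 6 has {1,2,3,5,7,8}; col 8 has {1,2,3,4,5,6,7,8}; box has {1,2,3,5,7,8} → only 9 remains.
row 6, column 9 = 6: row 6 has {1,2,3,5,7,8,9}; col 9 has {1,3,4,5,7,8,9}; box has {1,2,3,5,7,8,9} → only 6 remains.
row 7, column 4 = 5: row 7 has {1,2,3,4,6,7,9}; col 4 has {1,3,4,7,8}; box has {1,3,4} → only 5 remains.
row 7, column 5 = 8: row 7 has {1,2,3,4,5,6,7,9}; col 5 has {1,2,3,4,5,6,7,9}; box has {1,3,4,5} → only 8 remains.
row 8, column 1 = 7: row 8 has {1,3,4,5,8}; col 1 has {1,2,4,6,8,9}; box has {1,2,3,4,6,8,9} → only 7 remains.
row 8, column 7 = 6: row 8 has {1,3,4,5,7,8}; col 7 has {1,2,3,7,9}; box has {1,3,4,5,7,9} → only 6 remains.
row 9, column 1 = 5: row 9 has {1,3,4,9}; col 1 has {1,2,4,6,7,8,9}; box has {1,2,3,4,6,7,8,9} → only 5 remains.
row 9, column 7 = 8: row 9 has {1,3,4,5,9}; col 7 has {1,2,3,6,7,9}; box has {1,3,4,5,6,7,9} → only 8 remains.
row 9, column 9 = 2: row 9 has {1,3,4,5,8,9}; col 9 has {1,3,4,5,6,7,8,9}; box has {1,3,4,5,6,7,8,9} → only 2 remains.
row 2, column 1 = 3: row 2 has {1,2,4,6,7,8,9}; col 1 has {1,2,4,5,6,7,8,9}; box has {1,2,4,5,6,7,8,9} → only 3 remains.
row 2, column 7 = 5: row 2 has {1,2,3,4,6,7,8,9}; col 7 has {1,2,3,6,7,8,9}; box has {1,2,3,4,6,7,8,9} → only 5 remains.

367192548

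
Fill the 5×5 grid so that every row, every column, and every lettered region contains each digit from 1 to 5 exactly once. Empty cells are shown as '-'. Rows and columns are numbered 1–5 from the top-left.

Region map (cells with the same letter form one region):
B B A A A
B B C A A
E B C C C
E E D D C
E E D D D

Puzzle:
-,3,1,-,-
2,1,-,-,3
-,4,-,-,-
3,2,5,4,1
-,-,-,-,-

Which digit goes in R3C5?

R1C1 = 5 (sole candidate).
R1C4 = 2 (sole candidate).
R1C5 = 4 (sole candidate).
R2C3 = 4 (sole candidate).
R2C4 = 5 (sole candidate).
R3C1 = 1 (sole candidate).
R3C4 = 3 (sole candidate).
R5C1 = 4 (sole candidate).
R5C2 = 5 (sole candidate).
R5C4 = 1 (sole candidate).
R5C5 = 2 (sole candidate).
R3C3 = 2 (sole candidate).
R3C5 = 5: row 3 has {1,2,3,4}; col 5 has {1,2,3,4}; region has {1,2,3,4} → only 5 remains.

5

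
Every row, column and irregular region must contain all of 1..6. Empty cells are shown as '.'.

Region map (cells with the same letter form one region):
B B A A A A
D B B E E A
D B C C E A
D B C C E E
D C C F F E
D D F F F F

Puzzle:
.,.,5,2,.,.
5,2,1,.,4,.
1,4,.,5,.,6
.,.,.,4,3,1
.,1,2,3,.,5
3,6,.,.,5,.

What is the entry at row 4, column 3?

row 1, column 1 = 6 (sole candidate).
row 1, column 2 = 3 (sole candidate).
row 1, column 5 = 1 (sole candidate).
row 1, column 6 = 4 (sole candidate).
row 2, column 4 = 6 (sole candidate).
row 2, column 6 = 3 (sole candidate).
row 3, column 3 = 3 (sole candidate).
row 3, column 5 = 2 (sole candidate).
row 4, column 1 = 2 (sole candidate).
row 4, column 2 = 5 (sole candidate).
row 4, column 3 = 6: row 4 has {1,2,3,4,5}; col 3 has {1,2,3,5}; region has {1,2,3,4,5} → only 6 remains.

6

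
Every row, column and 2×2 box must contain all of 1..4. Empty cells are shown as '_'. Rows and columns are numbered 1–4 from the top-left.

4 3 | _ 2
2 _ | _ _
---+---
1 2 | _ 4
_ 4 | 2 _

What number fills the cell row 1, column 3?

1

row 1, column 3 = 1: row 1 has {2,3,4}; col 3 has {2}; box has {2} → only 1 remains.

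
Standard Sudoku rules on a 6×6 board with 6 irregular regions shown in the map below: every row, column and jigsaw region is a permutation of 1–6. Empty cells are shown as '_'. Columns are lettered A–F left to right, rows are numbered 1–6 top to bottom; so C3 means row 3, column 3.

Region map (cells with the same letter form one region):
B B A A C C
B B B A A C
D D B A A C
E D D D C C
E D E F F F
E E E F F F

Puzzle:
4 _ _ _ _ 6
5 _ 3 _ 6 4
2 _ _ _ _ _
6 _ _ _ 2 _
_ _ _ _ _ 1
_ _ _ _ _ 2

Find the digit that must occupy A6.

A5 = 3: row 5 has {1}; col 1 has {2,4,5,6}; region has {6} → only 3 remains.
A6 = 1: row 6 has {2}; col 1 has {2,3,4,5,6}; region has {3,6} → only 1 remains.

1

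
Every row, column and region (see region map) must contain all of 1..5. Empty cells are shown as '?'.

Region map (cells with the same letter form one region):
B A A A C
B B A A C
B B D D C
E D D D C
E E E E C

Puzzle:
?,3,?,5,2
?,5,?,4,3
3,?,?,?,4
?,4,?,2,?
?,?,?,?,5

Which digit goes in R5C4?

R1C3 = 1: row 1 has {2,3,5}; col 3 has {}; region has {3,4,5} → only 1 remains.
R2C3 = 2: row 2 has {3,4,5}; col 3 has {1}; region has {1,3,4,5} → only 2 remains.
R3C3 = 5: row 3 has {3,4}; col 3 has {1,2}; region has {2,4} → only 5 remains.
R3C4 = 1: row 3 has {3,4,5}; col 4 has {2,4,5}; region has {2,4,5} → only 1 remains.
R4C3 = 3: row 4 has {2,4}; col 3 has {1,2,5}; region has {1,2,4,5} → only 3 remains.
R4C5 = 1: row 4 has {2,3,4}; col 5 has {2,3,4,5}; region has {2,3,4,5} → only 1 remains.
R5C3 = 4: row 5 has {5}; col 3 has {1,2,3,5}; region has {} → only 4 remains.
R5C4 = 3: row 5 has {4,5}; col 4 has {1,2,4,5}; region has {4} → only 3 remains.

3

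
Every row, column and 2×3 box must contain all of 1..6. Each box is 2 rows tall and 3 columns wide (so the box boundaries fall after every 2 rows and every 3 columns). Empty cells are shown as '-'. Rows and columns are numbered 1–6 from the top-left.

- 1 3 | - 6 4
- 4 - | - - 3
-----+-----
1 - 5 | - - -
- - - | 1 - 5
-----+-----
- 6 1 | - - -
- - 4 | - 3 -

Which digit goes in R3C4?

R5C6 = 2: row 5 has {1,6}; col 6 has {3,4,5}; box has {3} → only 2 remains.
R3C6 = 6: row 3 has {1,5}; col 6 has {2,3,4,5}; box has {1,5} → only 6 remains.
R6C6 = 1: row 6 has {3,4}; col 6 has {2,3,4,5,6}; box has {2,3} → only 1 remains.
R2C5 = 1: in row 2, 1 can only go here (every other open cell in that row sees a 1).
R5C1 = 3: in row 5, 3 can only go here (every other open cell in that row sees a 3).
R4C2 = 3: in row 4, 3 can only go here (every other open cell in that row sees a 3).
R3C2 = 2: row 3 has {1,5,6}; col 2 has {1,3,4,6}; box has {1,3,5} → only 2 remains.
R3C5 = 4: row 3 has {1,2,5,6}; col 5 has {1,3,6}; box has {1,5,6} → only 4 remains.
R4C3 = 6: row 4 has {1,3,5}; col 3 has {1,3,4,5}; box has {1,2,3,5} → only 6 remains.
R4C5 = 2: row 4 has {1,3,5,6}; col 5 has {1,3,4,6}; box has {1,4,5,6} → only 2 remains.
R5C5 = 5: row 5 has {1,2,3,6}; col 5 has {1,2,3,4,6}; box has {1,2,3} → only 5 remains.
R6C2 = 5: row 6 has {1,3,4}; col 2 has {1,2,3,4,6}; box has {1,3,4,6} → only 5 remains.
R6C4 = 6: row 6 has {1,3,4,5}; col 4 has {1}; box has {1,2,3,5} → only 6 remains.
R2C3 = 2: row 2 has {1,3,4}; col 3 has {1,3,4,5,6}; box has {1,3,4} → only 2 remains.
R2C4 = 5: row 2 has {1,2,3,4}; col 4 has {1,6}; box has {1,3,4,6} → only 5 remains.
R3C4 = 3: row 3 has {1,2,4,5,6}; col 4 has {1,5,6}; box has {1,2,4,5,6} → only 3 remains.

3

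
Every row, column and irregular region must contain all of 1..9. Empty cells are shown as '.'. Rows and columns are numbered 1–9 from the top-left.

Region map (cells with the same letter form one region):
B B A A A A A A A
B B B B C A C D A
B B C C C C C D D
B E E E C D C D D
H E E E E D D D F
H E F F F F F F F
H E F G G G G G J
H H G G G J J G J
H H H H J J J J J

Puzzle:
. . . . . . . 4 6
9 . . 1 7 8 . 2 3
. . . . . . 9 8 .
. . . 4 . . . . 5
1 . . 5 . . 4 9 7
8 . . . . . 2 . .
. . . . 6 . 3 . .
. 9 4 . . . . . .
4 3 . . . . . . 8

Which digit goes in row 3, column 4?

row 3, column 9 = 1: row 3 has {8,9}; col 9 has {3,5,6,7,8}; region has {2,4,5,8,9} → only 1 remains.
row 8, column 9 = 2: row 8 has {4,9}; col 9 has {1,3,5,6,7,8}; region has {8} → only 2 remains.
row 1, column 1 = 3: in row 1, 3 can only go here (every other open cell in that row sees a 3).
row 1, column 2 = 8: in row 1, 8 can only go here (every other open cell in that row sees an 8).
row 2, column 2 = 4: in row 2, 4 can only go here (every other open cell in that row sees a 4).
row 4, column 3 = 9: in row 4, 9 can only go here (every other open cell in that row sees a 9).
row 6, column 2 = 7: in row 6, 7 can only go here (every other open cell in that row sees a 7).
row 3, column 1 = 7: in row 3, 7 can only go here (every other open cell in that row sees a 7).
row 7, column 9 = 4: in row 7, 4 can only go here (every other open cell in that row sees a 4).
row 6, column 9 = 9: row 6 has {2,7,8}; col 9 has {1,2,3,4,5,6,7,8}; region has {2,7} → only 9 remains.
row 8, column 6 = 3: in row 8, 3 can only go here (every other open cell in that row sees a 3).
row 5, column 6 = 6: row 5 has {1,4,5,7,9}; col 6 has {3,8}; region has {1,2,4,5,8,9} → only 6 remains.
row 4, column 6 = 7: row 4 has {4,5,9}; col 6 has {3,6,8}; region has {1,2,4,5,6,8,9} → only 7 remains.
row 4, column 8 = 3: row 4 has {4,5,7,9}; col 8 has {2,4,8,9}; region has {1,2,4,5,6,7,8,9} → only 3 remains.
row 5, column 2 = 2: row 5 has {1,4,5,6,7,9}; col 2 has {3,4,7,8,9}; region has {4,5,7,9} → only 2 remains.
row 7, column 2 = 1: row 7 has {3,4,6}; col 2 has {2,3,4,7,8,9}; region has {2,4,5,7,9} → only 1 remains.
row 4, column 2 = 6: row 4 has {3,4,5,7,9}; col 2 has {1,2,3,4,7,8,9}; region has {1,2,4,5,7,9} → only 6 remains.
row 3, column 2 = 5: row 3 has {1,7,8,9}; col 2 has {1,2,3,4,6,7,8,9}; region has {1,3,4,7,8,9} → only 5 remains.
row 4, column 1 = 2: row 4 has {3,4,5,6,7,9}; col 1 has {1,3,4,7,8,9}; region has {1,3,4,5,7,8,9} → only 2 remains.
row 7, column 1 = 5: row 7 has {1,3,4,6}; col 1 has {1,2,3,4,7,8,9}; region has {1,3,4,8,9} → only 5 remains.
row 7, column 3 = 8: row 7 has {1,3,4,5,6}; col 3 has {4,9}; region has {2,7,9} → only 8 remains.
row 7, column 8 = 7: row 7 has {1,3,4,5,6,8}; col 8 has {2,3,4,8,9}; region has {3,4,6} → only 7 remains.
row 8, column 1 = 6: row 8 has {2,3,4,9}; col 1 has {1,2,3,4,5,7,8,9}; region has {1,3,4,5,8,9} → only 6 remains.
row 8, column 4 = 8: row 8 has {2,3,4,6,9}; col 4 has {1,4,5}; region has {3,4,6,7} → only 8 remains.
row 2, column 3 = 6: row 2 has {1,2,3,4,7,8,9}; col 3 has {4,8,9}; region has {1,2,3,4,5,7,8,9} → only 6 remains.
row 2, column 7 = 5: row 2 has {1,2,3,4,6,7,8,9}; col 7 has {2,3,4,9}; region has {7,9} → only 5 remains.
row 5, column 3 = 3: row 5 has {1,2,4,5,6,7,9}; col 3 has {4,6,8,9}; region has {1,2,4,5,6,7,9} → only 3 remains.
row 5, column 5 = 8: row 5 has {1,2,3,4,5,6,7,9}; col 5 has {6,7}; region has {1,2,3,4,5,6,7,9} → only 8 remains.
row 3, column 3 = 2: row 3 has {1,5,7,8,9}; col 3 has {3,4,6,8,9}; region has {5,7,9} → only 2 remains.
row 3, column 6 = 4: row 3 has {1,2,5,7,8,9}; col 6 has {3,6,7,8}; region has {2,5,7,9} → only 4 remains.
row 4, column 5 = 1: row 4 has {2,3,4,5,6,7,9}; col 5 has {6,7,8}; region has {2,4,5,7,9} → only 1 remains.
row 4, column 7 = 8: row 4 has {1,2,3,4,5,6,7,9}; col 7 has {2,3,4,5,9}; region has {1,2,4,5,7,9} → only 8 remains.
row 8, column 5 = 5: row 8 has {2,3,4,6,8,9}; col 5 has {1,6,7,8}; region has {3,4,6,7,8} → only 5 remains.
row 8, column 8 = 1: row 8 has {2,3,4,5,6,8,9}; col 8 has {2,3,4,7,8,9}; region has {3,4,5,6,7,8} → only 1 remains.
row 9, column 3 = 7: row 9 has {3,4,8}; col 3 has {2,3,4,6,8,9}; region has {1,3,4,5,6,8,9} → only 7 remains.
row 9, column 4 = 2: row 9 has {3,4,7,8}; col 4 has {1,4,5,8}; region has {1,3,4,5,6,7,8,9} → only 2 remains.
row 9, column 5 = 9: row 9 has {2,3,4,7,8}; col 5 has {1,5,6,7,8}; region has {2,3,4,8} → only 9 remains.
row 1, column 5 = 2: row 1 has {3,4,6,8}; col 5 has {1,5,6,7,8,9}; region has {3,4,6,8} → only 2 remains.
row 3, column 5 = 3: row 3 has {1,2,4,5,7,8,9}; col 5 has {1,2,5,6,7,8,9}; region has {1,2,4,5,7,8,9} → only 3 remains.
row 6, column 5 = 4: row 6 has {2,7,8,9}; col 5 has {1,2,3,5,6,7,8,9}; region has {2,7,8,9} → only 4 remains.
row 7, column 4 = 9: row 7 has {1,3,4,5,6,7,8}; col 4 has {1,2,4,5,8}; region has {1,3,4,5,6,7,8} → only 9 remains.
row 7, column 6 = 2: row 7 has {1,3,4,5,6,7,8,9}; col 6 has {3,4,6,7,8}; region has {1,3,4,5,6,7,8,9} → only 2 remains.
row 8, column 7 = 7: row 8 has {1,2,3,4,5,6,8,9}; col 7 has {2,3,4,5,8,9}; region has {2,3,4,8,9} → only 7 remains.
row 1, column 4 = 7: row 1 has {2,3,4,6,8}; col 4 has {1,2,4,5,8,9}; region has {2,3,4,6,8} → only 7 remains.
row 1, column 7 = 1: row 1 has {2,3,4,6,7,8}; col 7 has {2,3,4,5,7,8,9}; region has {2,3,4,6,7,8} → only 1 remains.
row 3, column 4 = 6: row 3 has {1,2,3,4,5,7,8,9}; col 4 has {1,2,4,5,7,8,9}; region has {1,2,3,4,5,7,8,9} → only 6 remains.

6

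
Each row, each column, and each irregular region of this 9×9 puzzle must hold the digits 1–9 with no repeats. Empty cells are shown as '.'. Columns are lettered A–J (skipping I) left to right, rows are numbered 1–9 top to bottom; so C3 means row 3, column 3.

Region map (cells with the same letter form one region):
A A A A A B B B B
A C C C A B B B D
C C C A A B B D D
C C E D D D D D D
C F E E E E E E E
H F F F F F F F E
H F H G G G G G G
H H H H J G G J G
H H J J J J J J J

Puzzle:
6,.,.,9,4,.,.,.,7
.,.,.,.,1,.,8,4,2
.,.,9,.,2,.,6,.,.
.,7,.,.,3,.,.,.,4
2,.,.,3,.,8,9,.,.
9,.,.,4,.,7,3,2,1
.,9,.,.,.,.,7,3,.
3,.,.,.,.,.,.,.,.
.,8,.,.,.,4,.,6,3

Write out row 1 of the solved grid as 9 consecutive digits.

638945217

C1 = 8: in row 1, 8 can only go here (every other open cell in that row sees an 8).
A2 = 7 (hidden single in row 2).
F2 = 9 (hidden single in row 2).
D3 = 5 (sole candidate).
J3 = 8 (sole candidate).
B1 = 3: row 1 has {4,6,7,8,9}; col 2 has {7,8,9}; region has {1,2,4,5,6,7,8,9} → only 3 remains.
D2 = 6 (sole candidate).
D4 = 1 (sole candidate).
G4 = 5 (sole candidate).
H4 = 9 (sole candidate).
B2 = 5 (sole candidate).
C2 = 3 (sole candidate).
H3 = 7 (sole candidate).
A4 = 8 (sole candidate).
F4 = 6 (sole candidate).
H5 = 5 (sole candidate).
J5 = 6 (sole candidate).
B6 = 6 (sole candidate).
C6 = 5 (sole candidate).
E6 = 8 (sole candidate).
J7 = 5 (sole candidate).
J8 = 9 (sole candidate).
H1 = 1: row 1 has {3,4,6,7,8,9}; col 8 has {2,3,4,5,6,7,9}; region has {4,6,7,8,9} → only 1 remains.
F3 = 3 (sole candidate).
C4 = 2 (sole candidate).
B5 = 1 (sole candidate).
E5 = 7 (sole candidate).
E7 = 6 (sole candidate).
E8 = 5 (sole candidate).
H8 = 8 (sole candidate).
E9 = 9 (sole candidate).
G1 = 2: row 1 has {1,3,4,6,7,8,9}; col 7 has {3,5,6,7,8,9}; region has {1,3,4,6,7,8,9} → only 2 remains.
B3 = 4 (sole candidate).
C5 = 4 (sole candidate).
C7 = 1 (sole candidate).
F7 = 2 (sole candidate).
B8 = 2 (sole candidate).
D8 = 7 (sole candidate).
F8 = 1 (sole candidate).
G8 = 4 (sole candidate).
A9 = 5 (sole candidate).
C9 = 7 (sole candidate).
D9 = 2 (sole candidate).
G9 = 1 (sole candidate).
F1 = 5: row 1 has {1,2,3,4,6,7,8,9}; col 6 has {1,2,3,4,6,7,8,9}; region has {1,2,3,4,6,7,8,9} → only 5 remains.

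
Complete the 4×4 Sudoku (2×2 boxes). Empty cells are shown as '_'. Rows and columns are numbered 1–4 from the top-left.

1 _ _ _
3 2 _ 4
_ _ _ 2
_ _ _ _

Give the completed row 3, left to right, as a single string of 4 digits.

R1C2 = 4 (sole candidate).
R1C4 = 3 (sole candidate).
R2C3 = 1 (sole candidate).
R3C1 = 4: row 3 has {2}; col 1 has {1,3}; box has {} → only 4 remains.
R3C3 = 3: row 3 has {2,4}; col 3 has {1}; box has {2} → only 3 remains.
R4C1 = 2 (sole candidate).
R4C3 = 4 (sole candidate).
R4C4 = 1 (sole candidate).
R1C3 = 2 (sole candidate).
R3C2 = 1: row 3 has {2,3,4}; col 2 has {2,4}; box has {2,4} → only 1 remains.

4132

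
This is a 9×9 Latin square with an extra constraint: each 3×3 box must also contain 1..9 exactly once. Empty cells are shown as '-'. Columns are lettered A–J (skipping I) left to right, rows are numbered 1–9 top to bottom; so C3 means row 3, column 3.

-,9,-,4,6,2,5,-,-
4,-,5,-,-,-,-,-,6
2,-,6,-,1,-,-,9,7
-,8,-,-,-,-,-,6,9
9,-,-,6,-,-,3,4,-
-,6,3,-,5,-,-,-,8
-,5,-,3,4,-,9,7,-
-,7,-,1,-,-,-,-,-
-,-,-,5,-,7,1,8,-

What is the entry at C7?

B3 = 3 (sole candidate).
D3 = 8 (sole candidate).
F3 = 5 (sole candidate).
G3 = 4 (sole candidate).
J7 = 2 (sole candidate).
G8 = 6 (sole candidate).
B2 = 1 (sole candidate).
B5 = 2 (sole candidate).
B9 = 4 (sole candidate).
J9 = 3 (sole candidate).
J1 = 1 (sole candidate).
J5 = 5 (sole candidate).
H8 = 5 (sole candidate).
J8 = 4 (sole candidate).
A9 = 6 (sole candidate).
H1 = 3 (sole candidate).
H2 = 2 (sole candidate).
H6 = 1 (sole candidate).
G2 = 8 (sole candidate).
A6 = 7 (sole candidate).
G6 = 2 (sole candidate).
A1 = 8 (sole candidate).
C1 = 7 (sole candidate).
G4 = 7 (sole candidate).
C5 = 1 (sole candidate).
F5 = 8 (sole candidate).
D6 = 9 (sole candidate).
F6 = 4 (sole candidate).
A7 = 1 (sole candidate).
C7 = 8: row 7 has {1,2,3,4,5,7,9}; col 3 has {1,3,5,6,7}; box has {1,4,5,6,7} → only 8 remains.

8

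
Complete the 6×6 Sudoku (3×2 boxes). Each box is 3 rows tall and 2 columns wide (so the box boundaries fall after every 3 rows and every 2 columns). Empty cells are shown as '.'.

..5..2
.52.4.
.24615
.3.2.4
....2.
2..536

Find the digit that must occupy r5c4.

4

r1c5 = 6: row 1 has {2,5}; col 5 has {1,2,3,4}; box has {1,2,4,5} → only 6 remains.
r2c6 = 3: row 2 has {2,4,5}; col 6 has {2,4,5,6}; box has {1,2,4,5,6} → only 3 remains.
r3c1 = 3: row 3 has {1,2,4,5,6}; col 1 has {2}; box has {2,5} → only 3 remains.
r4c5 = 5: row 4 has {2,3,4}; col 5 has {1,2,3,4,6}; box has {2,3,4,6} → only 5 remains.
r5c6 = 1: row 5 has {2}; col 6 has {2,3,4,5,6}; box has {2,3,4,5,6} → only 1 remains.
r6c3 = 1: row 6 has {2,3,5,6}; col 3 has {2,4,5}; box has {2,5} → only 1 remains.
r2c4 = 1: row 2 has {2,3,4,5}; col 4 has {2,5,6}; box has {2,4,5,6} → only 1 remains.
r4c3 = 6: row 4 has {2,3,4,5}; col 3 has {1,2,4,5}; box has {1,2,5} → only 6 remains.
r5c3 = 3: row 5 has {1,2}; col 3 has {1,2,4,5,6}; box has {1,2,5,6} → only 3 remains.
r5c4 = 4: row 5 has {1,2,3}; col 4 has {1,2,5,6}; box has {1,2,3,5,6} → only 4 remains.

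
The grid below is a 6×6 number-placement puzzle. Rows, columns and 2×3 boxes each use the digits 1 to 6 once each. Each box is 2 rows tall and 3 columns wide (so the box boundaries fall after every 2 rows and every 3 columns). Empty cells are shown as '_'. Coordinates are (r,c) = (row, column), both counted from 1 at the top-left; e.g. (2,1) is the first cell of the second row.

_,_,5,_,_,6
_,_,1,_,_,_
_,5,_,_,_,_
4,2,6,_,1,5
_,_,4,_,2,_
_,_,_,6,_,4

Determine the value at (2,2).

4

(3,3) = 3 (sole candidate).
(3,6) = 2 (sole candidate).
(4,4) = 3 (sole candidate).
(6,3) = 2 (sole candidate).
(2,6) = 3 (sole candidate).
(3,1) = 1 (sole candidate).
(3,4) = 4 (sole candidate).
(3,5) = 6 (sole candidate).
(5,6) = 1 (sole candidate).
(1,5) = 4 (sole candidate).
(2,5) = 5 (sole candidate).
(5,4) = 5 (sole candidate).
(6,5) = 3 (sole candidate).
(1,2) = 3 (sole candidate).
(2,4) = 2 (sole candidate).
(5,2) = 6 (sole candidate).
(6,1) = 5 (sole candidate).
(6,2) = 1 (sole candidate).
(1,1) = 2 (sole candidate).
(1,4) = 1 (sole candidate).
(2,1) = 6 (sole candidate).
(2,2) = 4: row 2 has {1,2,3,5,6}; col 2 has {1,2,3,5,6}; box has {1,2,3,5,6} → only 4 remains.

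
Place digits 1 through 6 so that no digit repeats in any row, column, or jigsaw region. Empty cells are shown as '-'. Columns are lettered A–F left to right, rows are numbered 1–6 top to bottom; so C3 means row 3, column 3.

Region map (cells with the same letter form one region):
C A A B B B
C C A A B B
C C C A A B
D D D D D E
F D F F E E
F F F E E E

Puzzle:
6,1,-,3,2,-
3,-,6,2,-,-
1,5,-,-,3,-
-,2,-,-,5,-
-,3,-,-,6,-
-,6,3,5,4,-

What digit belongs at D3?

4

B2 = 4: row 2 has {2,3,6}; col 2 has {1,2,3,5,6}; region has {1,3,5,6} → only 4 remains.
E2 = 1: row 2 has {2,3,4,6}; col 5 has {2,3,4,5,6}; region has {2,3} → only 1 remains.
F2 = 5: row 2 has {1,2,3,4,6}; col 6 has {}; region has {1,2,3} → only 5 remains.
C3 = 2: row 3 has {1,3,5}; col 3 has {3,6}; region has {1,3,4,5,6} → only 2 remains.
D3 = 4: row 3 has {1,2,3,5}; col 4 has {2,3,5}; region has {1,2,3,6} → only 4 remains.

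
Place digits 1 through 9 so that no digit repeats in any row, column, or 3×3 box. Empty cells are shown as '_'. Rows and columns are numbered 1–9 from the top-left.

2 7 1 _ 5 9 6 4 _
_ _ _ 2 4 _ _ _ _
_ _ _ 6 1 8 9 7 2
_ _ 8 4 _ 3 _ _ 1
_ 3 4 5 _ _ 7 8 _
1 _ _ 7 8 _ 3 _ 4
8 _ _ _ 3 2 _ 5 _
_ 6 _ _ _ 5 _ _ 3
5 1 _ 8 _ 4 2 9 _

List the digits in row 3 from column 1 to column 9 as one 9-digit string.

345618972

R1C4 = 3 (sole candidate).
R1C9 = 8 (sole candidate).
R2C6 = 7 (sole candidate).
R2C9 = 5 (sole candidate).
R4C7 = 5 (sole candidate).
R6C6 = 6 (sole candidate).
R6C8 = 2 (sole candidate).
R8C8 = 1 (sole candidate).
R2C7 = 1 (sole candidate).
R2C8 = 3 (sole candidate).
R4C8 = 6 (sole candidate).
R5C6 = 1 (sole candidate).
R5C9 = 9 (sole candidate).
R7C7 = 4 (sole candidate).
R8C4 = 9 (sole candidate).
R8C5 = 7 (sole candidate).
R8C7 = 8 (sole candidate).
R9C5 = 6 (sole candidate).
R9C9 = 7 (sole candidate).
R5C1 = 6 (sole candidate).
R5C5 = 2 (sole candidate).
R7C2 = 9 (sole candidate).
R7C3 = 7 (sole candidate).
R7C4 = 1 (sole candidate).
R7C9 = 6 (sole candidate).
R8C1 = 4 (sole candidate).
R8C3 = 2 (sole candidate).
R9C3 = 3 (sole candidate).
R2C1 = 9 (sole candidate).
R2C2 = 8 (sole candidate).
R2C3 = 6 (sole candidate).
R3C1 = 3: row 3 has {1,2,6,7,8,9}; col 1 has {1,2,4,5,6,8,9}; box has {1,2,6,7,8,9} → only 3 remains.
R3C3 = 5: row 3 has {1,2,3,6,7,8,9}; col 3 has {1,2,3,4,6,7,8}; box has {1,2,3,6,7,8,9} → only 5 remains.
R4C1 = 7 (sole candidate).
R4C2 = 2 (sole candidate).
R4C5 = 9 (sole candidate).
R6C2 = 5 (sole candidate).
R6C3 = 9 (sole candidate).
R3C2 = 4: row 3 has {1,2,3,5,6,7,8,9}; col 2 has {1,2,3,5,6,7,8,9}; box has {1,2,3,5,6,7,8,9} → only 4 remains.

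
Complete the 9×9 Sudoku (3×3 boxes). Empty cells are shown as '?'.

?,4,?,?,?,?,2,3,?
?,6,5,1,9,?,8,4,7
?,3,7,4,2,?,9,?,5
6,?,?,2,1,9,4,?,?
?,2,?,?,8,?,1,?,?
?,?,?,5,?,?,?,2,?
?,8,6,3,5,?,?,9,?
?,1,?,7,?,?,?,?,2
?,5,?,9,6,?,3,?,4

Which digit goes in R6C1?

1

R1C5 = 7 (sole candidate).
R2C1 = 2 (sole candidate).
R2C6 = 3 (sole candidate).
R4C2 = 7 (sole candidate).
R5C4 = 6 (sole candidate).
R6C2 = 9 (sole candidate).
R7C7 = 7 (sole candidate).
R7C9 = 1 (sole candidate).
R8C5 = 4 (sole candidate).
R8C6 = 8 (sole candidate).
R9C1 = 7 (sole candidate).
R9C3 = 2 (sole candidate).
R9C6 = 1 (sole candidate).
R9C8 = 8 (sole candidate).
R1C4 = 8 (sole candidate).
R1C9 = 6 (sole candidate).
R3C6 = 6 (sole candidate).
R3C8 = 1 (sole candidate).
R4C8 = 5 (sole candidate).
R5C8 = 7 (sole candidate).
R6C5 = 3 (sole candidate).
R6C7 = 6 (sole candidate).
R6C9 = 8 (sole candidate).
R7C1 = 4 (sole candidate).
R7C6 = 2 (sole candidate).
R8C7 = 5 (sole candidate).
R8C8 = 6 (sole candidate).
R1C6 = 5 (sole candidate).
R3C1 = 8 (sole candidate).
R4C9 = 3 (sole candidate).
R5C6 = 4 (sole candidate).
R5C9 = 9 (sole candidate).
R6C1 = 1: row 6 has {2,3,5,6,8,9}; col 1 has {2,4,6,7,8}; box has {2,6,7,9} → only 1 remains.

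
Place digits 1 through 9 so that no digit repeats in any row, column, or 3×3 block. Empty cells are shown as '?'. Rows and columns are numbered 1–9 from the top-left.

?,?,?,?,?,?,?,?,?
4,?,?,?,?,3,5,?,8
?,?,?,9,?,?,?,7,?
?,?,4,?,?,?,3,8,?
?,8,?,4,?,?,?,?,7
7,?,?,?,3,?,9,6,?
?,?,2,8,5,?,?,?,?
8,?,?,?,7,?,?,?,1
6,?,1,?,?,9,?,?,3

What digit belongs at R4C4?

R6C3 = 5 (sole candidate).
R9C4 = 2 (sole candidate).
R9C5 = 4 (sole candidate).
R9C8 = 5 (sole candidate).
R6C4 = 1 (sole candidate).
R8C6 = 6 (sole candidate).
R9C2 = 7 (sole candidate).
R9C7 = 8 (sole candidate).
R6C2 = 2 (sole candidate).
R6C6 = 8 (sole candidate).
R6C9 = 4 (sole candidate).
R7C6 = 1 (sole candidate).
R8C4 = 3 (sole candidate).
R8C3 = 9 (sole candidate).
R7C1 = 3 (sole candidate).
R7C2 = 4 (sole candidate).
R7C8 = 9 (sole candidate).
R7C9 = 6 (sole candidate).
R8C2 = 5 (sole candidate).
R3C9 = 2 (sole candidate).
R4C9 = 5 (sole candidate).
R7C7 = 7 (sole candidate).
R1C9 = 9 (sole candidate).
R2C8 = 1 (sole candidate).
R5C8 = 2 (sole candidate).
R8C8 = 4 (sole candidate).
R1C8 = 3 (sole candidate).
R5C6 = 5 (sole candidate).
R5C7 = 1 (sole candidate).
R8C7 = 2 (sole candidate).
R3C6 = 4 (sole candidate).
R3C7 = 6 (sole candidate).
R5C1 = 9 (sole candidate).
R5C5 = 6 (sole candidate).
R1C7 = 4 (sole candidate).
R2C5 = 2 (sole candidate).
R4C1 = 1 (sole candidate).
R4C2 = 6 (sole candidate).
R4C4 = 7: row 4 has {1,3,4,5,6,8}; col 4 has {1,2,3,4,8,9}; box has {1,3,4,5,6,8} → only 7 remains.

7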